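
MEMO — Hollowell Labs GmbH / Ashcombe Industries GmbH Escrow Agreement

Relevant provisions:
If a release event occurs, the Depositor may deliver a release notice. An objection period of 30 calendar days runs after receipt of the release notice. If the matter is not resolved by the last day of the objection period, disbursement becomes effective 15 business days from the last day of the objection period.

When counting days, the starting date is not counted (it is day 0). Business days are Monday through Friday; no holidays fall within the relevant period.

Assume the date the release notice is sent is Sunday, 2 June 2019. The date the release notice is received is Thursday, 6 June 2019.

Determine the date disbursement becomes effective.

The last day of the objection period: 30 calendar days after 6 June 2019 is 6 July 2019.
The date disbursement becomes effective: counting 15 business days from Saturday, 6 July 2019 (Jul 8, Jul 9, Jul 10, Jul 11, …, Jul 24, Jul 25, Jul 26, skipping weekends) reaches Friday, 26 July 2019.

26 July 2019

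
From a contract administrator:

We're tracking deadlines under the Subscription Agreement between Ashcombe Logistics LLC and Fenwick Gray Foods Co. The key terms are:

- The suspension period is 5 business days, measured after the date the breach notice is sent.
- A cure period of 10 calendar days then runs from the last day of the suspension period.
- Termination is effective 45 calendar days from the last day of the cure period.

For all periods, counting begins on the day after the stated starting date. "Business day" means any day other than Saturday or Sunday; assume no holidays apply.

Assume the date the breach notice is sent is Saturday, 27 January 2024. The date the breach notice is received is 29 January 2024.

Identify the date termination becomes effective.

28 March 2024

From Saturday, 27 January 2024, 5 business days (Jan 29, Jan 30, Jan 31, Feb 1, Feb 2, skipping weekends) brings us to Friday, 2 February 2024, which is the last day of the suspension period.
The last day of the cure period: 10 calendar days after 2 February 2024 is 12 February 2024.
The date termination becomes effective: 12 February 2024 + 45 days = 28 March 2024.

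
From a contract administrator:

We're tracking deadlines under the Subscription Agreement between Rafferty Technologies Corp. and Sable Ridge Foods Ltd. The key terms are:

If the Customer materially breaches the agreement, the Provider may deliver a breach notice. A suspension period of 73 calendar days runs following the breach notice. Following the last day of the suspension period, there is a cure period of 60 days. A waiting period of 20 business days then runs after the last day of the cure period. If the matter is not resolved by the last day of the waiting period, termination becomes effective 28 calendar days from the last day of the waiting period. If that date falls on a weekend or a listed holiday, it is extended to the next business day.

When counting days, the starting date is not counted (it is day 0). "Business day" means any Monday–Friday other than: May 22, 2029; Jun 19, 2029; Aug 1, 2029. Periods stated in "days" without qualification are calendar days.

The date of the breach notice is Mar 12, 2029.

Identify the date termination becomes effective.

Sep 18, 2029

Adding 73 calendar days to Mar 12, 2029 gives May 24, 2029, which is the last day of the suspension period.
The last day of the cure period: 60 calendar days after May 24, 2029 is Jul 23, 2029.
The last day of the waiting period: counting 20 business days from Monday, Jul 23, 2029 (Jul 24, Jul 25, Jul 26, Jul 27, …, Aug 17, Aug 20, Aug 21, skipping weekends and the listed holiday on Aug 1) reaches Tuesday, Aug 21, 2029.
The date termination becomes effective: Aug 21, 2029 + 28 days = Sep 18, 2029. Sep 18, 2029 is a Tuesday and is not a listed holiday, so no roll-forward applies.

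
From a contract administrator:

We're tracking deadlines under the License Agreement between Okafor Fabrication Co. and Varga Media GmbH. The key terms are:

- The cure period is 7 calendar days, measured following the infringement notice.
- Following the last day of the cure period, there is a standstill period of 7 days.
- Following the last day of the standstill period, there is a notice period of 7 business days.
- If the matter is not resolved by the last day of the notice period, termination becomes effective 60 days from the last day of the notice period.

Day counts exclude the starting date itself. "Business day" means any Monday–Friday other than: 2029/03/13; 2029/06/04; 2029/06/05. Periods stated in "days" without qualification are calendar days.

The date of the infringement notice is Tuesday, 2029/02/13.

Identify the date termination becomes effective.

The last day of the cure period: 2029/02/13 + 7 days = 2029/02/20.
Adding 7 calendar days to 2029/02/20 gives 2029/02/27, which is the last day of the standstill period.
The last day of the notice period: 7 business days after Tuesday, 2029/02/27, skipping weekends — Feb 28, Mar 1, Mar 2, Mar 5, Mar 6, Mar 7, Mar 8 — lands on Thursday, 2029/03/08.
The date termination becomes effective: 2029/03/08 + 60 days = 2029/05/07.

2029/05/07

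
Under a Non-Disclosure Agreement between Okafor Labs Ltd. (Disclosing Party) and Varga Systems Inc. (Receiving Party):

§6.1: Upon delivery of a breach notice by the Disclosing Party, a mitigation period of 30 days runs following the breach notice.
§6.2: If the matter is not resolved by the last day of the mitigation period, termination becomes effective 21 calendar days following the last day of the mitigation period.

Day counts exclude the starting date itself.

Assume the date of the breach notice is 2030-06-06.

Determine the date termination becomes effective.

2030-07-27

The last day of the mitigation period: 30 calendar days after 2030-06-06 is 2030-07-06.
Adding 21 calendar days to 2030-07-06 gives 2030-07-27, which is the date termination becomes effective.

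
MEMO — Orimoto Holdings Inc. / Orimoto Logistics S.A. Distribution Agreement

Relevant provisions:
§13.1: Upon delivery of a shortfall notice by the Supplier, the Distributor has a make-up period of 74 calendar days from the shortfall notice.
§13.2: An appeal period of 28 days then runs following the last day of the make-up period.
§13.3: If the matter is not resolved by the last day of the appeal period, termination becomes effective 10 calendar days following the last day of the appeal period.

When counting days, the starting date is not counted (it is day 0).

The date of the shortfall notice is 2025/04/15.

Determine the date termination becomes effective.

2025/08/05

The last day of the make-up period: 74 calendar days after 2025/04/15 is 2025/06/28.
Adding 28 calendar days to 2025/06/28 gives 2025/07/26, which is the last day of the appeal period.
The date termination becomes effective: 10 calendar days after 2025/07/26 is 2025/08/05.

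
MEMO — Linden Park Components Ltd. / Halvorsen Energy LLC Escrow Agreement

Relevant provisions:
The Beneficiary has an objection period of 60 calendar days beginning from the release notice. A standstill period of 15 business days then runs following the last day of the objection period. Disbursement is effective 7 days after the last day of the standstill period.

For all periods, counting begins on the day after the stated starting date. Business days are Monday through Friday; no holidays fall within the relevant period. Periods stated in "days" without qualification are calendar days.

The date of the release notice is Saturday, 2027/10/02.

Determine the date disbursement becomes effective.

2027/12/29

Adding 60 calendar days to 2027/10/02 gives 2027/12/01, which is the last day of the objection period.
From Wednesday, 2027/12/01, 15 business days (Dec 2, Dec 3, Dec 6, Dec 7, …, Dec 20, Dec 21, Dec 22, skipping weekends) brings us to Wednesday, 2027/12/22, which is the last day of the standstill period.
Adding 7 calendar days to 2027/12/22 gives 2027/12/29, which is the date disbursement becomes effective.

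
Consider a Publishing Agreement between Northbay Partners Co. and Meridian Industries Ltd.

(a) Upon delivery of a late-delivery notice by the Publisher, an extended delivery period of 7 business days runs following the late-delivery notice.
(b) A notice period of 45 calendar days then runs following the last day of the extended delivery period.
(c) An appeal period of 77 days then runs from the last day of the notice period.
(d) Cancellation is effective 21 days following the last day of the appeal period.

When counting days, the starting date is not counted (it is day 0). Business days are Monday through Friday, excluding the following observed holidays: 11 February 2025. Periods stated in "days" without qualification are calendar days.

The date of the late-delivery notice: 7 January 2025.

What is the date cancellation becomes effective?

From Tuesday, 7 January 2025, 7 business days (Jan 8, Jan 9, Jan 10, Jan 13, Jan 14, Jan 15, Jan 16, skipping weekends) brings us to Thursday, 16 January 2025, which is the last day of the extended delivery period.
Adding 45 calendar days to 16 January 2025 gives 2 March 2025, which is the last day of the notice period.
The last day of the appeal period: 77 calendar days after 2 March 2025 is 18 May 2025.
Adding 21 calendar days to 18 May 2025 gives 8 June 2025, which is the date cancellation becomes effective.

8 June 2025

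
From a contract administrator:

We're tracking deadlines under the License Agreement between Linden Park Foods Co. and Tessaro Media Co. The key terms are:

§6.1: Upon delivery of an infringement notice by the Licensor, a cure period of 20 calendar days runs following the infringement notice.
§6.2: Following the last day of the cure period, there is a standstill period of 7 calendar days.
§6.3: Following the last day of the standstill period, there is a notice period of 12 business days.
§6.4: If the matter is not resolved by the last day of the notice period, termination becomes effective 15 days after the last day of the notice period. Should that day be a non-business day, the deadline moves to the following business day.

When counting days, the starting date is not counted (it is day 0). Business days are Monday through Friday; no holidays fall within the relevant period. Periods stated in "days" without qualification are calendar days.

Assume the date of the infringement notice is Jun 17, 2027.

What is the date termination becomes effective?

Aug 16, 2027

The last day of the cure period: Jun 17, 2027 + 20 days = Jul 7, 2027.
The last day of the standstill period: 7 calendar days after Jul 7, 2027 is Jul 14, 2027.
The last day of the notice period: counting 12 business days from Wednesday, Jul 14, 2027 (Jul 15, Jul 16, Jul 19, Jul 20, …, Jul 28, Jul 29, Jul 30, skipping weekends) reaches Friday, Jul 30, 2027.
The date termination becomes effective: Jul 30, 2027 + 15 days = Aug 14, 2027. That falls on a Saturday, so it rolls to the next business day, Monday, Aug 16, 2027.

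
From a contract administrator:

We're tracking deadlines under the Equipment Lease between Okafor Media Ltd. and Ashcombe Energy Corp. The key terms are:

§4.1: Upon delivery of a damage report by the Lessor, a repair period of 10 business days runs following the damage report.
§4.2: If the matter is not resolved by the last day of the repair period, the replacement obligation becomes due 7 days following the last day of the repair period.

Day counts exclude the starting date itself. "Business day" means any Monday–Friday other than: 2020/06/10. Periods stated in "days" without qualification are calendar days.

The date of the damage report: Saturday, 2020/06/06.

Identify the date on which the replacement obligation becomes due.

2020/06/29

From Saturday, 2020/06/06, 10 business days (Jun 8, Jun 9, Jun 11, Jun 12, Jun 15, Jun 16, Jun 17, Jun 18, Jun 19, Jun 22, skipping weekends and the listed holiday on Jun 10) brings us to Monday, 2020/06/22, which is the last day of the repair period.
Adding 7 calendar days to 2020/06/22 gives 2020/06/29, which is the date on which the replacement obligation becomes due.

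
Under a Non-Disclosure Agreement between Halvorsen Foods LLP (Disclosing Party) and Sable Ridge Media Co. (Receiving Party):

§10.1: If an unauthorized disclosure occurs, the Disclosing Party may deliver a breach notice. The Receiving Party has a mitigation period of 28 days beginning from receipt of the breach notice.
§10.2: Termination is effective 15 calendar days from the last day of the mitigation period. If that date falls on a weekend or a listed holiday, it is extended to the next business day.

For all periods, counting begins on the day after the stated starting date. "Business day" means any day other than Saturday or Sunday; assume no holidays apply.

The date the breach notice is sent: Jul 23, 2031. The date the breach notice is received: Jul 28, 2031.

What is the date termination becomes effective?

Sep 9, 2031

The last day of the mitigation period: 28 calendar days after Jul 28, 2031 is Aug 25, 2031.
The date termination becomes effective: 15 calendar days after Aug 25, 2031 is Sep 9, 2031. Sep 9, 2031 is a Tuesday, so no roll-forward applies.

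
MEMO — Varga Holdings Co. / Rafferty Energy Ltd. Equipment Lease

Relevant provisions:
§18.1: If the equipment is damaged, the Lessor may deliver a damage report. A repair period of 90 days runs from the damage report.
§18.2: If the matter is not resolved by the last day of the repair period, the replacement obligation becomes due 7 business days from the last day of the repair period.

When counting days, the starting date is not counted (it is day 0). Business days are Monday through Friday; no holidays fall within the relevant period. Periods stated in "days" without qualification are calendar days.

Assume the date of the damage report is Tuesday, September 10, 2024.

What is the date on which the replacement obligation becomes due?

The last day of the repair period: September 10, 2024 + 90 days = December 9, 2024.
The date on which the replacement obligation becomes due: 7 business days after Monday, December 9, 2024, skipping weekends — Dec 10, Dec 11, Dec 12, Dec 13, Dec 16, Dec 17, Dec 18 — lands on Wednesday, December 18, 2024.

December 18, 2024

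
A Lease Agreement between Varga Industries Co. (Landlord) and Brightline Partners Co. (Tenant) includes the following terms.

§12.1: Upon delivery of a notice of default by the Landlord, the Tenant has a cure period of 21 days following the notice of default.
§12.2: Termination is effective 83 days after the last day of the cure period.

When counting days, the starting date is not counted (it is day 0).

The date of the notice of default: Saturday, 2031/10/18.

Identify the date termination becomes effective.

The last day of the cure period: 2031/10/18 + 21 days = 2031/11/08.
The date termination becomes effective: 2031/11/08 + 83 days = 2032/01/30.

2032/01/30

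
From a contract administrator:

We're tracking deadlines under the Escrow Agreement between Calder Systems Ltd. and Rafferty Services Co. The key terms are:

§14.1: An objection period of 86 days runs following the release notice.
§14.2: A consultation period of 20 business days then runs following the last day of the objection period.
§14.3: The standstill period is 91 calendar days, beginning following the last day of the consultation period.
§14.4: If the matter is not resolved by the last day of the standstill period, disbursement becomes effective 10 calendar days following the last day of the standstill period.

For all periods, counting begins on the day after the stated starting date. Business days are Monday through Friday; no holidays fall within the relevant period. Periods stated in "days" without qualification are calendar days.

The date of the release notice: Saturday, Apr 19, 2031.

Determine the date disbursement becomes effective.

Nov 20, 2031

The last day of the objection period: Apr 19, 2031 + 86 days = Jul 14, 2031.
The last day of the consultation period: counting 20 business days from Monday, Jul 14, 2031 (Jul 15, Jul 16, Jul 17, Jul 18, …, Aug 7, Aug 8, Aug 11, skipping weekends) reaches Monday, Aug 11, 2031.
The last day of the standstill period: 91 calendar days after Aug 11, 2031 is Nov 10, 2031.
The date disbursement becomes effective: Nov 10, 2031 + 10 days = Nov 20, 2031.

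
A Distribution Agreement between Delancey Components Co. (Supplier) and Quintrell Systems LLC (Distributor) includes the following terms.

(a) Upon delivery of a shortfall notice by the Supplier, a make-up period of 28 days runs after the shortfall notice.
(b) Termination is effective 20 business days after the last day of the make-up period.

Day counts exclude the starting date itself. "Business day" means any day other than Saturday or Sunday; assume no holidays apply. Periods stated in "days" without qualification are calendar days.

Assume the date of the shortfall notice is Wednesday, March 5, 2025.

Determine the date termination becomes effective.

April 30, 2025

Adding 28 calendar days to March 5, 2025 gives April 2, 2025, which is the last day of the make-up period.
The date termination becomes effective: counting 20 business days from Wednesday, April 2, 2025 (Apr 3, Apr 4, Apr 7, Apr 8, …, Apr 28, Apr 29, Apr 30, skipping weekends) reaches Wednesday, April 30, 2025.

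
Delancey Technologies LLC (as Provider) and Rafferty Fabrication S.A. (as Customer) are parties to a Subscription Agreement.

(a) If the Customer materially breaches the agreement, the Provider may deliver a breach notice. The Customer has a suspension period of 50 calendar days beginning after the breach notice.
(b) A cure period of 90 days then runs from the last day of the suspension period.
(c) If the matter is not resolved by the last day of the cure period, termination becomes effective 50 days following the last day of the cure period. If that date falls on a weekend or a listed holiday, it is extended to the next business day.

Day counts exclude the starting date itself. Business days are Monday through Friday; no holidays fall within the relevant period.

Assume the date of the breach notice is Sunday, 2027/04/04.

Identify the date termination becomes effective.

The last day of the suspension period: 2027/04/04 + 50 days = 2027/05/24.
The last day of the cure period: 90 calendar days after 2027/05/24 is 2027/08/22.
The date termination becomes effective: 50 calendar days after 2027/08/22 is 2027/10/11. 2027/10/11 is a Monday, so no roll-forward applies.

2027/10/11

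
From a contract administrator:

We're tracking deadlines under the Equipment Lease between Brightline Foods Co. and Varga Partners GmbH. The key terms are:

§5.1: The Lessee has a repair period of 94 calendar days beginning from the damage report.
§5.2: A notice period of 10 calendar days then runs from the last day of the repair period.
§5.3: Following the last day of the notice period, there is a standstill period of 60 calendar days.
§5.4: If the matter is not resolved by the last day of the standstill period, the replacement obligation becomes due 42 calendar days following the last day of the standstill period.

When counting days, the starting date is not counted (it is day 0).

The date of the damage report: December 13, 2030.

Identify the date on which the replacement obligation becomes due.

Adding 94 calendar days to December 13, 2030 gives March 17, 2031, which is the last day of the repair period.
The last day of the notice period: March 17, 2031 + 10 days = March 27, 2031.
The last day of the standstill period: March 27, 2031 + 60 days = May 26, 2031.
The date on which the replacement obligation becomes due: May 26, 2031 + 42 days = July 7, 2031.

July 7, 2031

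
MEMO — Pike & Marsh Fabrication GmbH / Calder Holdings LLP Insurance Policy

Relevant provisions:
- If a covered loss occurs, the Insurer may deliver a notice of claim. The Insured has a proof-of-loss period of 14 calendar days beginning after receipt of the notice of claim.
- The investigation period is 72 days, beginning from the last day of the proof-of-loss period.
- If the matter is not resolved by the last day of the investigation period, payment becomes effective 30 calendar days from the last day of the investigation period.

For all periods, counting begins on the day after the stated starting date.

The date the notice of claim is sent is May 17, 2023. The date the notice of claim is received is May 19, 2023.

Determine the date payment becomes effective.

The last day of the proof-of-loss period: 14 calendar days after May 19, 2023 is June 2, 2023.
The last day of the investigation period: June 2, 2023 + 72 days = August 13, 2023.
Adding 30 calendar days to August 13, 2023 gives September 12, 2023, which is the date payment becomes effective.

September 12, 2023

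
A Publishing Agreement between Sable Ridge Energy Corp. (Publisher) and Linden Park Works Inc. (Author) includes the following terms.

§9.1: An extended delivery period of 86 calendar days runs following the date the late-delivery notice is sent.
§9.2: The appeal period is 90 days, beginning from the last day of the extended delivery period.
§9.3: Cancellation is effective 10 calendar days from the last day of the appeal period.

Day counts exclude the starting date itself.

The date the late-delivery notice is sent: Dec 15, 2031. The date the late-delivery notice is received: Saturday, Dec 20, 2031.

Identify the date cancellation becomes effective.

The last day of the extended delivery period: 86 calendar days after Dec 15, 2031 is Mar 10, 2032.
Adding 90 calendar days to Mar 10, 2032 gives Jun 8, 2032, which is the last day of the appeal period.
The date cancellation becomes effective: Jun 8, 2032 + 10 days = Jun 18, 2032.

Jun 18, 2032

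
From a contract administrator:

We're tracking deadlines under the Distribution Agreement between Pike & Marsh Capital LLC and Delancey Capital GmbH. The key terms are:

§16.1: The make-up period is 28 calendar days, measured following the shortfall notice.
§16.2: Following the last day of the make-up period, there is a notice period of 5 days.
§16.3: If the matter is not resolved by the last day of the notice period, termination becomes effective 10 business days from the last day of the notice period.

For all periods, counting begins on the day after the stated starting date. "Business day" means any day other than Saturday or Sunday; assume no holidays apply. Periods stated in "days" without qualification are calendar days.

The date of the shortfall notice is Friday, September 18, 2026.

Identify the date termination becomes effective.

The last day of the make-up period: September 18, 2026 + 28 days = October 16, 2026.
Adding 5 calendar days to October 16, 2026 gives October 21, 2026, which is the last day of the notice period.
The date termination becomes effective: counting 10 business days from Wednesday, October 21, 2026 (Oct 22, Oct 23, Oct 26, Oct 27, Oct 28, Oct 29, Oct 30, Nov 2, Nov 3, Nov 4, skipping weekends) reaches Wednesday, November 4, 2026.

November 4, 2026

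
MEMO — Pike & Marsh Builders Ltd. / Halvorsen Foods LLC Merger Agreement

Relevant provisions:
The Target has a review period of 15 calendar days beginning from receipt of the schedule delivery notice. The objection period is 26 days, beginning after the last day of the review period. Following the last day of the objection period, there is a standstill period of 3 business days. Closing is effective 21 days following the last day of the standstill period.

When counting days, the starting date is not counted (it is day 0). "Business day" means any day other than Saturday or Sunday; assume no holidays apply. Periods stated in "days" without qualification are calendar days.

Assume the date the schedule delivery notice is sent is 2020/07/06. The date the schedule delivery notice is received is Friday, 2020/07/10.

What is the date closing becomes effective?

2020/09/15

Adding 15 calendar days to 2020/07/10 gives 2020/07/25, which is the last day of the review period.
Adding 26 calendar days to 2020/07/25 gives 2020/08/20, which is the last day of the objection period.
From Thursday, 2020/08/20, 3 business days (Aug 21, Aug 24, Aug 25, skipping weekends) brings us to Tuesday, 2020/08/25, which is the last day of the standstill period.
The date closing becomes effective: 21 calendar days after 2020/08/25 is 2020/09/15.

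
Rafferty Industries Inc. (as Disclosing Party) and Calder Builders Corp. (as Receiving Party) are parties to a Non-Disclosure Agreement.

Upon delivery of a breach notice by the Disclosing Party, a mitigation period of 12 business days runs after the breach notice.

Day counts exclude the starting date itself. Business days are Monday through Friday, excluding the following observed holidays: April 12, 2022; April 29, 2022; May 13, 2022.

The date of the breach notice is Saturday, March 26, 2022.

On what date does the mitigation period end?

The last day of the mitigation period: 12 business days after Saturday, March 26, 2022, skipping weekends and the listed holiday on Apr 12 — Mar 28, Mar 29, Mar 30, Mar 31, …, Apr 8, Apr 11, Apr 13 — lands on Wednesday, April 13, 2022.

April 13, 2022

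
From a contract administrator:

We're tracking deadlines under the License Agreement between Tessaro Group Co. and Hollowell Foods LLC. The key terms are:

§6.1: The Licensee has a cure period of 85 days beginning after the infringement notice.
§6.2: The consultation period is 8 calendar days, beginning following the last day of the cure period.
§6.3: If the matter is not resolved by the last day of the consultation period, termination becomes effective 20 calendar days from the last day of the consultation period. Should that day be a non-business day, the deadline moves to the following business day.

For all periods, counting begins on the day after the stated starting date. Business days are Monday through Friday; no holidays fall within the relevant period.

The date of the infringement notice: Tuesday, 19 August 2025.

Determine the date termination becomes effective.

The last day of the cure period: 85 calendar days after 19 August 2025 is 12 November 2025.
The last day of the consultation period: 12 November 2025 + 8 days = 20 November 2025.
The date termination becomes effective: 20 calendar days after 20 November 2025 is 10 December 2025. 10 December 2025 is a Wednesday, so no roll-forward applies.

10 December 2025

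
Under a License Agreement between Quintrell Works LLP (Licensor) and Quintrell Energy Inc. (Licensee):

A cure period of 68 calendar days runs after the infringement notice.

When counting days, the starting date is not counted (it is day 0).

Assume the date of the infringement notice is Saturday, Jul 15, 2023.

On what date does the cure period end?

Sep 21, 2023

Adding 68 calendar days to Jul 15, 2023 gives Sep 21, 2023, which is the last day of the cure period.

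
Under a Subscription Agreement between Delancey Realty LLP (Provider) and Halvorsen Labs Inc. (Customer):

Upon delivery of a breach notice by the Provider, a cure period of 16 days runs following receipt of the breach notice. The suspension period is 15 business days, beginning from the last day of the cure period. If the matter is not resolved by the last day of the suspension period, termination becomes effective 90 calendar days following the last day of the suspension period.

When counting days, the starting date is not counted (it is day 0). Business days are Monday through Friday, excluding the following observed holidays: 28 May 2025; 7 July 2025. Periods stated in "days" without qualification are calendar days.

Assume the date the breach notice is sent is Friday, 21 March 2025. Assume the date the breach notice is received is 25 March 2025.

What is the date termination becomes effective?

The last day of the cure period: 25 March 2025 + 16 days = 10 April 2025.
The last day of the suspension period: 15 business days after Thursday, 10 April 2025, skipping weekends — Apr 11, Apr 14, Apr 15, Apr 16, …, Apr 29, Apr 30, May 1 — lands on Thursday, 1 May 2025.
Adding 90 calendar days to 1 May 2025 gives 30 July 2025, which is the date termination becomes effective.

30 July 2025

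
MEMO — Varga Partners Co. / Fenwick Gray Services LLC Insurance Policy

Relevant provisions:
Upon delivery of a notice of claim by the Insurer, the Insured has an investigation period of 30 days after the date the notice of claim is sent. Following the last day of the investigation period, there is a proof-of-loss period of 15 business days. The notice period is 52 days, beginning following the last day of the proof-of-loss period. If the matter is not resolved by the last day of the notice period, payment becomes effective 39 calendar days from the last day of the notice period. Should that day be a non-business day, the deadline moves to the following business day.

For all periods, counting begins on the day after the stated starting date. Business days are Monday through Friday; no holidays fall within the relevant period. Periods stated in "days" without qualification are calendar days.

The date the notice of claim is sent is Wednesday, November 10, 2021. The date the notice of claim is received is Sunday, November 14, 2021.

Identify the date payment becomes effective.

The last day of the investigation period: 30 calendar days after November 10, 2021 is December 10, 2021.
The last day of the proof-of-loss period: counting 15 business days from Friday, December 10, 2021 (Dec 13, Dec 14, Dec 15, Dec 16, …, Dec 29, Dec 30, Dec 31, skipping weekends) reaches Friday, December 31, 2021.
Adding 52 calendar days to December 31, 2021 gives February 21, 2022, which is the last day of the notice period.
The date payment becomes effective: 39 calendar days after February 21, 2022 is April 1, 2022. April 1, 2022 is a Friday, so no roll-forward applies.

April 1, 2022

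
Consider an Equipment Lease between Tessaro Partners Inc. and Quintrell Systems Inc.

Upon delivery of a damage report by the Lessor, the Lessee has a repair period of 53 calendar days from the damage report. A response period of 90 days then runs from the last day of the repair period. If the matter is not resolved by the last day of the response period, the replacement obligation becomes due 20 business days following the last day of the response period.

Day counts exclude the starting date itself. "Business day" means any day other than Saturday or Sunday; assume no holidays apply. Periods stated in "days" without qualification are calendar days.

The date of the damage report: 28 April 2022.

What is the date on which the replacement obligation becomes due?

14 October 2022

The last day of the repair period: 53 calendar days after 28 April 2022 is 20 June 2022.
The last day of the response period: 90 calendar days after 20 June 2022 is 18 September 2022.
From Sunday, 18 September 2022, 20 business days (Sep 19, Sep 20, Sep 21, Sep 22, …, Oct 12, Oct 13, Oct 14, skipping weekends) brings us to Friday, 14 October 2022, which is the date on which the replacement obligation becomes due.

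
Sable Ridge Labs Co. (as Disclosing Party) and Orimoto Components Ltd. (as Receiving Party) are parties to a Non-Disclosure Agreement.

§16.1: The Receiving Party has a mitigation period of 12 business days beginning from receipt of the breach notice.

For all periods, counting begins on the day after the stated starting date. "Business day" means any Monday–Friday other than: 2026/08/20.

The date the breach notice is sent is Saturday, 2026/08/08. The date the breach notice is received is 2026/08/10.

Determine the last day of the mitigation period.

2026/08/27

From Monday, 2026/08/10, 12 business days (Aug 11, Aug 12, Aug 13, Aug 14, …, Aug 25, Aug 26, Aug 27, skipping weekends and the listed holiday on Aug 20) brings us to Thursday, 2026/08/27, which is the last day of the mitigation period.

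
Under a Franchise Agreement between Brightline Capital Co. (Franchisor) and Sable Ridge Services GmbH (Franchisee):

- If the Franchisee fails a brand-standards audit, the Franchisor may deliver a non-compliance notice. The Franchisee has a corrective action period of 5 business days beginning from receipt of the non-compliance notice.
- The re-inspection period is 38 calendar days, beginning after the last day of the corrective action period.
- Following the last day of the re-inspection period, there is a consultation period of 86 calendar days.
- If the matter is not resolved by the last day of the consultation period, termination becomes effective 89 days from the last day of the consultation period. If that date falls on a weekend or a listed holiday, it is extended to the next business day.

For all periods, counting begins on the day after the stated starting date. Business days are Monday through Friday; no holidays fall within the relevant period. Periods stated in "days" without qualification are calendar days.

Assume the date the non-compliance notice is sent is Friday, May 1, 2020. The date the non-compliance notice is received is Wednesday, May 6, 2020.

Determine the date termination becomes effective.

From Wednesday, May 6, 2020, 5 business days (May 7, May 8, May 11, May 12, May 13, skipping weekends) brings us to Wednesday, May 13, 2020, which is the last day of the corrective action period.
The last day of the re-inspection period: May 13, 2020 + 38 days = Jun 20, 2020.
The last day of the consultation period: Jun 20, 2020 + 86 days = Sep 14, 2020.
The date termination becomes effective: 89 calendar days after Sep 14, 2020 is Dec 12, 2020. That falls on a Saturday, so it rolls to the next business day, Monday, Dec 14, 2020.

Dec 14, 2020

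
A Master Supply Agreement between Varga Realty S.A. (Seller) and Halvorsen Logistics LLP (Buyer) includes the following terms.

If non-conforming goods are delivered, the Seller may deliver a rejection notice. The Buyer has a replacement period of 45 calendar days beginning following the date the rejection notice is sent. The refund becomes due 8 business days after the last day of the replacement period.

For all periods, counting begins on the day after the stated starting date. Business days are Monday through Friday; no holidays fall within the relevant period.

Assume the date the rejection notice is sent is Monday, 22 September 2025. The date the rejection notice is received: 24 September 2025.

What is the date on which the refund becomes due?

Adding 45 calendar days to 22 September 2025 gives 6 November 2025, which is the last day of the replacement period.
From Thursday, 6 November 2025, 8 business days (Nov 7, Nov 10, Nov 11, Nov 12, Nov 13, Nov 14, Nov 17, Nov 18, skipping weekends) brings us to Tuesday, 18 November 2025, which is the date on which the refund becomes due.

18 November 2025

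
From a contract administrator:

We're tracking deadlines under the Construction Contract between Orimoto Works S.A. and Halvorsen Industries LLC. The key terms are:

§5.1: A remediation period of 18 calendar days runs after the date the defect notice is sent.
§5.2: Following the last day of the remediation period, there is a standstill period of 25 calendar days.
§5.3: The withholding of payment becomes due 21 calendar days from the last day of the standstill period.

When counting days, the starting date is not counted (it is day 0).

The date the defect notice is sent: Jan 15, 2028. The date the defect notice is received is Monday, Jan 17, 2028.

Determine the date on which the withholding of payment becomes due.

Adding 18 calendar days to Jan 15, 2028 gives Feb 2, 2028, which is the last day of the remediation period.
The last day of the standstill period: 25 calendar days after Feb 2, 2028 is Feb 27, 2028.
The date on which the withholding of payment becomes due: 21 calendar days after Feb 27, 2028 is Mar 19, 2028.

Mar 19, 2028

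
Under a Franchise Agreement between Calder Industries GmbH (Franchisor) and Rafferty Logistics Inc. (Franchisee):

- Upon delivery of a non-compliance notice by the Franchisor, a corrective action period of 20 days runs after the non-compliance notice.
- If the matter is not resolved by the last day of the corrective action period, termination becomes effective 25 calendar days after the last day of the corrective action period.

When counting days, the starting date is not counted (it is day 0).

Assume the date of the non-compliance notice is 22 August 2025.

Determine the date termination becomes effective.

6 October 2025

The last day of the corrective action period: 22 August 2025 + 20 days = 11 September 2025.
Adding 25 calendar days to 11 September 2025 gives 6 October 2025, which is the date termination becomes effective.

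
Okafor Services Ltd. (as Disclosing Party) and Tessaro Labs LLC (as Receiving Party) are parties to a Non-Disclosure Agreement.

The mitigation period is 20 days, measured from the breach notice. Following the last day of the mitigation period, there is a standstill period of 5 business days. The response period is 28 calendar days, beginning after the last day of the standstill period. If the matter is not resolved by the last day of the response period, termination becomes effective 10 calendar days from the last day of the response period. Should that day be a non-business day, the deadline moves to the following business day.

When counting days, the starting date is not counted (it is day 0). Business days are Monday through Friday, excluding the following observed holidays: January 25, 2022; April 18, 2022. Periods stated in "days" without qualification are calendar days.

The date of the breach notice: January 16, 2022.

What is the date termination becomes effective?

March 21, 2022

The last day of the mitigation period: 20 calendar days after January 16, 2022 is February 5, 2022.
The last day of the standstill period: counting 5 business days from Saturday, February 5, 2022 (Feb 7, Feb 8, Feb 9, Feb 10, Feb 11, skipping weekends) reaches Friday, February 11, 2022.
Adding 28 calendar days to February 11, 2022 gives March 11, 2022, which is the last day of the response period.
The date termination becomes effective: March 11, 2022 + 10 days = March 21, 2022. March 21, 2022 is a Monday and is not a listed holiday, so no roll-forward applies.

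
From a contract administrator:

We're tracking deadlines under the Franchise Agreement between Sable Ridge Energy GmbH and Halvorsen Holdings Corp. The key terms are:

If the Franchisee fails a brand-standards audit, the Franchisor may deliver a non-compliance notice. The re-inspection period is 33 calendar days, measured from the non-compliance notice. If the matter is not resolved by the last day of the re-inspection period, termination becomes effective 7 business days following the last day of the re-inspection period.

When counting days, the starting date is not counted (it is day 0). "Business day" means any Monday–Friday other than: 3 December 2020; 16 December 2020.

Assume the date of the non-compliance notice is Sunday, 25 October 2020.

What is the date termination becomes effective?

The last day of the re-inspection period: 25 October 2020 + 33 days = 27 November 2020.
The date termination becomes effective: counting 7 business days from Friday, 27 November 2020 (Nov 30, Dec 1, Dec 2, Dec 4, Dec 7, Dec 8, Dec 9, skipping weekends and the listed holiday on Dec 3) reaches Wednesday, 9 December 2020.

9 December 2020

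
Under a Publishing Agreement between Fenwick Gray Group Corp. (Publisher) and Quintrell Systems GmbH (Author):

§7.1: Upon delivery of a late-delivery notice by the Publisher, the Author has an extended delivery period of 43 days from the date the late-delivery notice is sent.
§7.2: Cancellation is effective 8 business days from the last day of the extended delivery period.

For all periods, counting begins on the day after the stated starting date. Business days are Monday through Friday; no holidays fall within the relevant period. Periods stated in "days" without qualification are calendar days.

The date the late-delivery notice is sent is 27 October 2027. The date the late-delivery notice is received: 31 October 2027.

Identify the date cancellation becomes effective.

The last day of the extended delivery period: 27 October 2027 + 43 days = 9 December 2027.
From Thursday, 9 December 2027, 8 business days (Dec 10, Dec 13, Dec 14, Dec 15, Dec 16, Dec 17, Dec 20, Dec 21, skipping weekends) brings us to Tuesday, 21 December 2027, which is the date cancellation becomes effective.

21 December 2027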